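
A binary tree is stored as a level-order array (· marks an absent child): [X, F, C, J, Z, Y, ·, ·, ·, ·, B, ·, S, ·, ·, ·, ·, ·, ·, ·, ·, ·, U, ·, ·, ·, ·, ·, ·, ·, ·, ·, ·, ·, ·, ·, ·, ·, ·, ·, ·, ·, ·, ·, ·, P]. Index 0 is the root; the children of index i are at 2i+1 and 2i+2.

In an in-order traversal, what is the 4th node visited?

In-order visits the left subtree, then the node, then the right subtree.
At X: go left to F.
  At F: go left to J.
    J is a leaf — visit J.
  Visit F.
  At F: go right to Z.
    At Z: no left child.
    Visit Z.
    At Z: go right to B.
      At B: no left child.
      Visit B.
      At B: go right to U.
        At U: go left to P.
          P is a leaf — visit P.
        Visit U.
        At U: no right child.
Visit X.
At X: go right to C.
  At C: go left to Y.
    At Y: no left child.
    Visit Y.
    At Y: go right to S.
      S is a leaf — visit S.
  Visit C.
  At C: no right child.
Full in-order sequence: J, F, Z, B, P, U, X, Y, S, C.

B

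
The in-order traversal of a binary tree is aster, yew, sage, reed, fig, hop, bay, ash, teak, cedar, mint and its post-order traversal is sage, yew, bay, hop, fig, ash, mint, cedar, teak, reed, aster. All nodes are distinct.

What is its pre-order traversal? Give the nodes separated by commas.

aster, reed, yew, sage, teak, ash, fig, hop, bay, cedar, mint

The last element of post-order is the root; it splits in-order into left and right subtrees.
Root aster: left subtree has 0 nodes { }, right has 10 {yew, sage, reed, fig, hop, bay, ash, teak, cedar, mint}.
  Root reed: left subtree has 2 nodes {yew, sage}, right has 7 {fig, hop, bay, ash, teak, cedar, mint}.
    Root yew: left subtree has 0 nodes { }, right has 1 {sage}.
    Root teak: left subtree has 4 nodes {fig, hop, bay, ash}, right has 2 {cedar, mint}.
      Root ash: left subtree has 3 nodes {fig, hop, bay}, right has 0 { }.
        Root fig: left subtree has 0 nodes { }, right has 2 {hop, bay}.
          Root hop: left subtree has 0 nodes { }, right has 1 {bay}.
      Root cedar: left subtree has 0 nodes { }, right has 1 {mint}.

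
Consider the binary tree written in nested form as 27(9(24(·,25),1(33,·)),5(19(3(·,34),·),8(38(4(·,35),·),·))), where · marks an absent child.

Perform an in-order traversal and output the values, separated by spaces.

24 25 9 33 1 27 3 34 19 5 4 35 38 8

In-order visits the left subtree, then the node, then the right subtree.
At 27: go left to 9.
  At 9: go left to 24.
    At 24: no left child.
    Visit 24.
    At 24: go right to 25.
      25 is a leaf — visit 25.
  Visit 9.
  At 9: go right to 1.
    At 1: go left to 33.
      33 is a leaf — visit 33.
    Visit 1.
    At 1: no right child.
Visit 27.
At 27: go right to 5.
  At 5: go left to 19.
    At 19: go left to 3.
      At 3: no left child.
      Visit 3.
      At 3: go right to 34.
        34 is a leaf — visit 34.
    Visit 19.
    At 19: no right child.
  Visit 5.
  At 5: go right to 8.
    At 8: go left to 38.
      At 38: go left to 4.
        At 4: no left child.
        Visit 4.
        At 4: go right to 35.
          35 is a leaf — visit 35.
      Visit 38.
      At 38: no right child.
    Visit 8.
    At 8: no right child.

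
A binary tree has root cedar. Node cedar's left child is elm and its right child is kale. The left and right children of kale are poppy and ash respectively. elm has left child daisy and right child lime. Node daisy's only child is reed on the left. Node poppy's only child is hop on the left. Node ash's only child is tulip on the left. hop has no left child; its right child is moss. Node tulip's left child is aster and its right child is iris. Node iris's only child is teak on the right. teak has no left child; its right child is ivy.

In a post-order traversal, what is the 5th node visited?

Post-order visits the left subtree, then the right subtree, then the node.
At cedar: go left to elm.
  At elm: go left to daisy.
    At daisy: go left to reed.
      reed is a leaf — visit reed.
    At daisy: no right child.
    Visit daisy.
  At elm: go right to lime.
    lime is a leaf — visit lime.
  Visit elm.
At cedar: go right to kale.
  At kale: go left to poppy.
    At poppy: go left to hop.
      At hop: no left child.
      At hop: go right to moss.
        moss is a leaf — visit moss.
      Visit hop.
    At poppy: no right child.
    Visit poppy.
  At kale: go right to ash.
    At ash: go left to tulip.
      At tulip: go left to aster.
        aster is a leaf — visit aster.
      At tulip: go right to iris.
        At iris: no left child.
        At iris: go right to teak.
          At teak: no left child.
          At teak: go right to ivy.
            ivy is a leaf — visit ivy.
          Visit teak.
        Visit iris.
      Visit tulip.
    At ash: no right child.
    Visit ash.
  Visit kale.
Visit cedar.
Full post-order sequence: reed, daisy, lime, elm, moss, hop, poppy, aster, ivy, teak, iris, tulip, ash, kale, cedar.

moss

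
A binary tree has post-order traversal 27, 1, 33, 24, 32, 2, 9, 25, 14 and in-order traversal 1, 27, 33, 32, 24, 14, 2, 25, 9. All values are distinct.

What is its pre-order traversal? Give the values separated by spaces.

The last element of post-order is the root; it splits in-order into left and right subtrees.
Root 14: left subtree has 5 nodes {1, 27, 33, 32, 24}, right has 3 {2, 25, 9}.
  Root 32: left subtree has 3 nodes {1, 27, 33}, right has 1 {24}.
    Root 33: left subtree has 2 nodes {1, 27}, right has 0 { }.
      Root 1: left subtree has 0 nodes { }, right has 1 {27}.
  Root 25: left subtree has 1 node {2}, right has 1 {9}.

14 32 33 1 27 24 25 2 9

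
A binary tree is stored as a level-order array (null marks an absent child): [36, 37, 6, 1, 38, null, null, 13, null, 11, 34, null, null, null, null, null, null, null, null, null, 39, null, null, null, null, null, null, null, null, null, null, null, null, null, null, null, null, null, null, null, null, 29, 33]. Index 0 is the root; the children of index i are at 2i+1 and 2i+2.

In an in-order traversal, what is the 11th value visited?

In-order visits the left subtree, then the node, then the right subtree.
At 36: go left to 37.
  At 37: go left to 1.
    At 1: go left to 13.
      13 is a leaf — visit 13.
    Visit 1.
    At 1: no right child.
  Visit 37.
  At 37: go right to 38.
    At 38: go left to 11.
      At 11: no left child.
      Visit 11.
      At 11: go right to 39.
        At 39: go left to 29.
          29 is a leaf — visit 29.
        Visit 39.
        At 39: go right to 33.
          33 is a leaf — visit 33.
    Visit 38.
    At 38: go right to 34.
      34 is a leaf — visit 34.
Visit 36.
At 36: go right to 6.
  6 is a leaf — visit 6.
Full in-order sequence: 13, 1, 37, 11, 29, 39, 33, 38, 34, 36, 6.

6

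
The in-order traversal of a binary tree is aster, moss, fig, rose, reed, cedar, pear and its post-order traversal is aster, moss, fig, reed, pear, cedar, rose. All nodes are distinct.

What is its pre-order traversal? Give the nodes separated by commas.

The last element of post-order is the root; it splits in-order into left and right subtrees.
Root rose: left subtree has 3 nodes {aster, moss, fig}, right has 3 {reed, cedar, pear}.
  Root fig: left subtree has 2 nodes {aster, moss}, right has 0 { }.
    Root moss: left subtree has 1 node {aster}, right has 0 { }.
  Root cedar: left subtree has 1 node {reed}, right has 1 {pear}.

rose, fig, moss, aster, cedar, reed, pear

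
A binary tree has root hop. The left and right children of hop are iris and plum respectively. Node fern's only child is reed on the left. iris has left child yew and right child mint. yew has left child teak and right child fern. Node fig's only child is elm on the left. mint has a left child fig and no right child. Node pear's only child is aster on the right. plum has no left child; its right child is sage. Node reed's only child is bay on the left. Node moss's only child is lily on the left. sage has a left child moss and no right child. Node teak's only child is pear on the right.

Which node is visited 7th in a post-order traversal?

Post-order visits the left subtree, then the right subtree, then the node.
At hop: go left to iris.
  At iris: go left to yew.
    At yew: go left to teak.
      At teak: no left child.
      At teak: go right to pear.
        At pear: no left child.
        At pear: go right to aster.
          aster is a leaf — visit aster.
        Visit pear.
      Visit teak.
    At yew: go right to fern.
      At fern: go left to reed.
        At reed: go left to bay.
          bay is a leaf — visit bay.
        At reed: no right child.
        Visit reed.
      At fern: no right child.
      Visit fern.
    Visit yew.
  At iris: go right to mint.
    At mint: go left to fig.
      At fig: go left to elm.
        elm is a leaf — visit elm.
      At fig: no right child.
      Visit fig.
    At mint: no right child.
    Visit mint.
  Visit iris.
At hop: go right to plum.
  At plum: no left child.
  At plum: go right to sage.
    At sage: go left to moss.
      At moss: go left to lily.
        lily is a leaf — visit lily.
      At moss: no right child.
      Visit moss.
    At sage: no right child.
    Visit sage.
  Visit plum.
Visit hop.
Full post-order sequence: aster, pear, teak, bay, reed, fern, yew, elm, fig, mint, iris, lily, moss, sage, plum, hop.

yew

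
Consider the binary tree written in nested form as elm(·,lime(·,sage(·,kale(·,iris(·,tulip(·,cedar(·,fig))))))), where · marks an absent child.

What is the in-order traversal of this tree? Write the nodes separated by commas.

elm, lime, sage, kale, iris, tulip, cedar, fig

In-order visits the left subtree, then the node, then the right subtree.
At elm: no left child.
Visit elm.
At elm: go right to lime.
  At lime: no left child.
  Visit lime.
  At lime: go right to sage.
    At sage: no left child.
    Visit sage.
    At sage: go right to kale.
      At kale: no left child.
      Visit kale.
      At kale: go right to iris.
        At iris: no left child.
        Visit iris.
        At iris: go right to tulip.
          At tulip: no left child.
          Visit tulip.
          At tulip: go right to cedar.
            At cedar: no left child.
            Visit cedar.
            At cedar: go right to fig.
              fig is a leaf — visit fig.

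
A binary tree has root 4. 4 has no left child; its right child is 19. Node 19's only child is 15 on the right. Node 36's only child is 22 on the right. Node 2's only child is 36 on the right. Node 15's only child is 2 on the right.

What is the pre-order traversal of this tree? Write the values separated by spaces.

4 19 15 2 36 22

Pre-order visits the node, then its left subtree, then its right subtree.
Visit 4.
At 4: no left child.
At 4: go right to 19.
  Visit 19.
  At 19: no left child.
  At 19: go right to 15.
    Visit 15.
    At 15: no left child.
    At 15: go right to 2.
      Visit 2.
      At 2: no left child.
      At 2: go right to 36.
        Visit 36.
        At 36: no left child.
        At 36: go right to 22.
          22 is a leaf — visit 22.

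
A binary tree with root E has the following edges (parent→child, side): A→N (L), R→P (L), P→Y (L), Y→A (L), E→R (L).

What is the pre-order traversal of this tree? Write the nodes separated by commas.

E, R, P, Y, A, N

Pre-order visits the node, then its left subtree, then its right subtree.
Visit E.
At E: go left to R.
  Visit R.
  At R: go left to P.
    Visit P.
    At P: go left to Y.
      Visit Y.
      At Y: go left to A.
        Visit A.
        At A: go left to N.
          N is a leaf — visit N.
        At A: no right child.
      At Y: no right child.
    At P: no right child.
  At R: no right child.
At E: no right child.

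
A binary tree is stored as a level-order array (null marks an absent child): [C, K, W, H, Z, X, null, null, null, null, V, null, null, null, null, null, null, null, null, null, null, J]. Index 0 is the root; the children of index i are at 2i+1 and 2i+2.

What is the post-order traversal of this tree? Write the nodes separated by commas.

Post-order visits the left subtree, then the right subtree, then the node.
At C: go left to K.
  At K: go left to H.
    H is a leaf — visit H.
  At K: go right to Z.
    At Z: no left child.
    At Z: go right to V.
      At V: go left to J.
        J is a leaf — visit J.
      At V: no right child.
      Visit V.
    Visit Z.
  Visit K.
At C: go right to W.
  At W: go left to X.
    X is a leaf — visit X.
  At W: no right child.
  Visit W.
Visit C.

H, J, V, Z, K, X, W, C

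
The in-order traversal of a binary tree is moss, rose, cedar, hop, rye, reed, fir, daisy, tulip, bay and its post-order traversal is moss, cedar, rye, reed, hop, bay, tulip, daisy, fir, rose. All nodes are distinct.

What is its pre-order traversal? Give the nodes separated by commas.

rose, moss, fir, hop, cedar, reed, rye, daisy, tulip, bay

The last element of post-order is the root; it splits in-order into left and right subtrees.
Root rose: left subtree has 1 node {moss}, right has 8 {cedar, hop, rye, reed, fir, daisy, tulip, bay}.
  Root fir: left subtree has 4 nodes {cedar, hop, rye, reed}, right has 3 {daisy, tulip, bay}.
    Root hop: left subtree has 1 node {cedar}, right has 2 {rye, reed}.
      Root reed: left subtree has 1 node {rye}, right has 0 { }.
    Root daisy: left subtree has 0 nodes { }, right has 2 {tulip, bay}.
      Root tulip: left subtree has 0 nodes { }, right has 1 {bay}.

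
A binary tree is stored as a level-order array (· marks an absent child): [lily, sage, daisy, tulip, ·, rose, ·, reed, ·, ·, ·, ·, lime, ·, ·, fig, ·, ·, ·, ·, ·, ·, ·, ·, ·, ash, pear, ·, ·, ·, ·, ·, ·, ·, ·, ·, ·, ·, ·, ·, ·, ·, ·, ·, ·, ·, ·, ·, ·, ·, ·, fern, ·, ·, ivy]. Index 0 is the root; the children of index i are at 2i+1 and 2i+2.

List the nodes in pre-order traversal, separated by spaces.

Pre-order visits the node, then its left subtree, then its right subtree.
Visit lily.
At lily: go left to sage.
  Visit sage.
  At sage: go left to tulip.
    Visit tulip.
    At tulip: go left to reed.
      Visit reed.
      At reed: go left to fig.
        fig is a leaf — visit fig.
      At reed: no right child.
    At tulip: no right child.
  At sage: no right child.
At lily: go right to daisy.
  Visit daisy.
  At daisy: go left to rose.
    Visit rose.
    At rose: no left child.
    At rose: go right to lime.
      Visit lime.
      At lime: go left to ash.
        Visit ash.
        At ash: go left to fern.
          fern is a leaf — visit fern.
        At ash: no right child.
      At lime: go right to pear.
        Visit pear.
        At pear: no left child.
        At pear: go right to ivy.
          ivy is a leaf — visit ivy.
  At daisy: no right child.

lily sage tulip reed fig daisy rose lime ash fern pear ivy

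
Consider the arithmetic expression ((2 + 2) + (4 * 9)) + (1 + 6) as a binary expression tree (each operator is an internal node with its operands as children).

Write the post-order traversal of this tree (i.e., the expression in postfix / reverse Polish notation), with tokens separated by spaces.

Post-order on an expression tree gives postfix notation: for each operator, emit left operand, right operand, then the operator.

2 2 + 4 9 * + 1 6 + +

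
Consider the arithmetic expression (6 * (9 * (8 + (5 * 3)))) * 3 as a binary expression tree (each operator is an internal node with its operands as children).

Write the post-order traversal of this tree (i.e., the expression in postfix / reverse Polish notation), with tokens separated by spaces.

6 9 8 5 3 * + * * 3 *

Post-order on an expression tree gives postfix notation: for each operator, emit left operand, right operand, then the operator.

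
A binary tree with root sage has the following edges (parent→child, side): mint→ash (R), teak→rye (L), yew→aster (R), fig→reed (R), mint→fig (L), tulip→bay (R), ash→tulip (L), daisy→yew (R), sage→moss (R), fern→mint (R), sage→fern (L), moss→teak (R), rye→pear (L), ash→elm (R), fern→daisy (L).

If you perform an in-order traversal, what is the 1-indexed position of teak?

In-order visits the left subtree, then the node, then the right subtree.
At sage: go left to fern.
  At fern: go left to daisy.
    At daisy: no left child.
    Visit daisy.
    At daisy: go right to yew.
      At yew: no left child.
      Visit yew.
      At yew: go right to aster.
        aster is a leaf — visit aster.
  Visit fern.
  At fern: go right to mint.
    At mint: go left to fig.
      At fig: no left child.
      Visit fig.
      At fig: go right to reed.
        reed is a leaf — visit reed.
    Visit mint.
    At mint: go right to ash.
      At ash: go left to tulip.
        At tulip: no left child.
        Visit tulip.
        At tulip: go right to bay.
          bay is a leaf — visit bay.
      Visit ash.
      At ash: go right to elm.
        elm is a leaf — visit elm.
Visit sage.
At sage: go right to moss.
  At moss: no left child.
  Visit moss.
  At moss: go right to teak.
    At teak: go left to rye.
      At rye: go left to pear.
        pear is a leaf — visit pear.
      Visit rye.
      At rye: no right child.
    Visit teak.
    At teak: no right child.
Full in-order sequence: daisy, yew, aster, fern, fig, reed, mint, tulip, bay, ash, elm, sage, moss, pear, rye, teak.

16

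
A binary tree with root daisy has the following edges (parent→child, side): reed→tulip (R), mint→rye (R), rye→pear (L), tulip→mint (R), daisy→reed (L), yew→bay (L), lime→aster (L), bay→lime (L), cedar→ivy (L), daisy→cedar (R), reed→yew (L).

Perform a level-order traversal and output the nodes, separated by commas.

Level-order visits nodes level by level from the root, left to right within each level.
Level 0: daisy
Level 1: reed, cedar
Level 2: yew, tulip, ivy
Level 3: bay, mint
Level 4: lime, rye
Level 5: aster, pear

daisy, reed, cedar, yew, tulip, ivy, bay, mint, lime, rye, aster, pear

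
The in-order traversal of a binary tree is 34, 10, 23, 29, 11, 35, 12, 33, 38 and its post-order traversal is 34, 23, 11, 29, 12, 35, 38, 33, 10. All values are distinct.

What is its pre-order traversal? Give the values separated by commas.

The last element of post-order is the root; it splits in-order into left and right subtrees.
Root 10: left subtree has 1 node {34}, right has 7 {23, 29, 11, 35, 12, 33, 38}.
  Root 33: left subtree has 5 nodes {23, 29, 11, 35, 12}, right has 1 {38}.
    Root 35: left subtree has 3 nodes {23, 29, 11}, right has 1 {12}.
      Root 29: left subtree has 1 node {23}, right has 1 {11}.

10, 34, 33, 35, 29, 23, 11, 12, 38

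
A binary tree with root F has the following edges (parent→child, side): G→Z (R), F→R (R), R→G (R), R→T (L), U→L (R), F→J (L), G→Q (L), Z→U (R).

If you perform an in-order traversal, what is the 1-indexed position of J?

In-order visits the left subtree, then the node, then the right subtree.
At F: go left to J.
  J is a leaf — visit J.
Visit F.
At F: go right to R.
  At R: go left to T.
    T is a leaf — visit T.
  Visit R.
  At R: go right to G.
    At G: go left to Q.
      Q is a leaf — visit Q.
    Visit G.
    At G: go right to Z.
      At Z: no left child.
      Visit Z.
      At Z: go right to U.
        At U: no left child.
        Visit U.
        At U: go right to L.
          L is a leaf — visit L.
Full in-order sequence: J, F, T, R, Q, G, Z, U, L.

1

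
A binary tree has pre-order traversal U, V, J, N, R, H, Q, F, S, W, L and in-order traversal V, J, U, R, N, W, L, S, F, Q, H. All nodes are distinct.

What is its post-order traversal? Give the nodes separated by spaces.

The first element of pre-order is the root; it splits in-order into left and right subtrees.
Root U: left subtree has 2 nodes {V, J}, right has 8 {R, N, W, L, S, F, Q, H}.
  Root V: left subtree has 0 nodes { }, right has 1 {J}.
  Root N: left subtree has 1 node {R}, right has 6 {W, L, S, F, Q, H}.
    Root H: left subtree has 5 nodes {W, L, S, F, Q}, right has 0 { }.
      Root Q: left subtree has 4 nodes {W, L, S, F}, right has 0 { }.
        Root F: left subtree has 3 nodes {W, L, S}, right has 0 { }.
          Root S: left subtree has 2 nodes {W, L}, right has 0 { }.
            Root W: left subtree has 0 nodes { }, right has 1 {L}.

J V R L W S F Q H N U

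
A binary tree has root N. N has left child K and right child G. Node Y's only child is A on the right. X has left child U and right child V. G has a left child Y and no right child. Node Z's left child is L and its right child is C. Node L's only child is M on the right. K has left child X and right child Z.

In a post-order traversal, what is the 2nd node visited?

Post-order visits the left subtree, then the right subtree, then the node.
At N: go left to K.
  At K: go left to X.
    At X: go left to U.
      U is a leaf — visit U.
    At X: go right to V.
      V is a leaf — visit V.
    Visit X.
  At K: go right to Z.
    At Z: go left to L.
      At L: no left child.
      At L: go right to M.
        M is a leaf — visit M.
      Visit L.
    At Z: go right to C.
      C is a leaf — visit C.
    Visit Z.
  Visit K.
At N: go right to G.
  At G: go left to Y.
    At Y: no left child.
    At Y: go right to A.
      A is a leaf — visit A.
    Visit Y.
  At G: no right child.
  Visit G.
Visit N.
Full post-order sequence: U, V, X, M, L, C, Z, K, A, Y, G, N.

V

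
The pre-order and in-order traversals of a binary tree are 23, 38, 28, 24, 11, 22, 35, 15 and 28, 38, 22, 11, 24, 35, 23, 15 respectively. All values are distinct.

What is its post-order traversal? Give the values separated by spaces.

The first element of pre-order is the root; it splits in-order into left and right subtrees.
Root 23: left subtree has 6 nodes {28, 38, 22, 11, 24, 35}, right has 1 {15}.
  Root 38: left subtree has 1 node {28}, right has 4 {22, 11, 24, 35}.
    Root 24: left subtree has 2 nodes {22, 11}, right has 1 {35}.
      Root 11: left subtree has 1 node {22}, right has 0 { }.

28 22 11 35 24 38 15 23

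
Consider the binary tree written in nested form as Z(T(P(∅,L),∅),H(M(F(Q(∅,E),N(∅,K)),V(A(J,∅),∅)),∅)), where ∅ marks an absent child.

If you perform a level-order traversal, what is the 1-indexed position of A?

11

Level-order visits nodes level by level from the root, left to right within each level.
Level 0: Z
Level 1: T, H
Level 2: P, M
Level 3: L, F, V
Level 4: Q, N, A
Level 5: E, K, J
Full level-order sequence: Z, T, H, P, M, L, F, V, Q, N, A, E, K, J.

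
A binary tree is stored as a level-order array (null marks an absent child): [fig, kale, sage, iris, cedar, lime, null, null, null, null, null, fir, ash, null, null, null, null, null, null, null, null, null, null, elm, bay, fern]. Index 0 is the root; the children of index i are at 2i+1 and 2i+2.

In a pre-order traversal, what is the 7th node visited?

fir

Pre-order visits the node, then its left subtree, then its right subtree.
Visit fig.
At fig: go left to kale.
  Visit kale.
  At kale: go left to iris.
    iris is a leaf — visit iris.
  At kale: go right to cedar.
    cedar is a leaf — visit cedar.
At fig: go right to sage.
  Visit sage.
  At sage: go left to lime.
    Visit lime.
    At lime: go left to fir.
      Visit fir.
      At fir: go left to elm.
        elm is a leaf — visit elm.
      At fir: go right to bay.
        bay is a leaf — visit bay.
    At lime: go right to ash.
      Visit ash.
      At ash: go left to fern.
        fern is a leaf — visit fern.
      At ash: no right child.
  At sage: no right child.
Full pre-order sequence: fig, kale, iris, cedar, sage, lime, fir, elm, bay, ash, fern.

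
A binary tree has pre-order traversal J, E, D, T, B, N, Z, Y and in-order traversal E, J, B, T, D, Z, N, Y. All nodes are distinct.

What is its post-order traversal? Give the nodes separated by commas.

The first element of pre-order is the root; it splits in-order into left and right subtrees.
Root J: left subtree has 1 node {E}, right has 6 {B, T, D, Z, N, Y}.
  Root D: left subtree has 2 nodes {B, T}, right has 3 {Z, N, Y}.
    Root T: left subtree has 1 node {B}, right has 0 { }.
    Root N: left subtree has 1 node {Z}, right has 1 {Y}.

E, B, T, Z, Y, N, D, J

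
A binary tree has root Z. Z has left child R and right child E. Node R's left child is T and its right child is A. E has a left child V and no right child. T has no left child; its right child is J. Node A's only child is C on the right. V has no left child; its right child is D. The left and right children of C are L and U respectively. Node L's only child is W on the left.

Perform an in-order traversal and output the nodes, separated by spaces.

In-order visits the left subtree, then the node, then the right subtree.
At Z: go left to R.
  At R: go left to T.
    At T: no left child.
    Visit T.
    At T: go right to J.
      J is a leaf — visit J.
  Visit R.
  At R: go right to A.
    At A: no left child.
    Visit A.
    At A: go right to C.
      At C: go left to L.
        At L: go left to W.
          W is a leaf — visit W.
        Visit L.
        At L: no right child.
      Visit C.
      At C: go right to U.
        U is a leaf — visit U.
Visit Z.
At Z: go right to E.
  At E: go left to V.
    At V: no left child.
    Visit V.
    At V: go right to D.
      D is a leaf — visit D.
  Visit E.
  At E: no right child.

T J R A W L C U Z V D E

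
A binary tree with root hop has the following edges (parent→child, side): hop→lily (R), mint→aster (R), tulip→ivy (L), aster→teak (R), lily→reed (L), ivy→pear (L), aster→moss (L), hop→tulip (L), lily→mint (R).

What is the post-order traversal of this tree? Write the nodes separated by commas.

pear, ivy, tulip, reed, moss, teak, aster, mint, lily, hop

Post-order visits the left subtree, then the right subtree, then the node.
At hop: go left to tulip.
  At tulip: go left to ivy.
    At ivy: go left to pear.
      pear is a leaf — visit pear.
    At ivy: no right child.
    Visit ivy.
  At tulip: no right child.
  Visit tulip.
At hop: go right to lily.
  At lily: go left to reed.
    reed is a leaf — visit reed.
  At lily: go right to mint.
    At mint: no left child.
    At mint: go right to aster.
      At aster: go left to moss.
        moss is a leaf — visit moss.
      At aster: go right to teak.
        teak is a leaf — visit teak.
      Visit aster.
    Visit mint.
  Visit lily.
Visit hop.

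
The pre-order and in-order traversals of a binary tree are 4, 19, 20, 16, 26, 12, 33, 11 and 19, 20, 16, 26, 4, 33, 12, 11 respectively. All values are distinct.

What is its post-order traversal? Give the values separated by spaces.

The first element of pre-order is the root; it splits in-order into left and right subtrees.
Root 4: left subtree has 4 nodes {19, 20, 16, 26}, right has 3 {33, 12, 11}.
  Root 19: left subtree has 0 nodes { }, right has 3 {20, 16, 26}.
    Root 20: left subtree has 0 nodes { }, right has 2 {16, 26}.
      Root 16: left subtree has 0 nodes { }, right has 1 {26}.
  Root 12: left subtree has 1 node {33}, right has 1 {11}.

26 16 20 19 33 11 12 4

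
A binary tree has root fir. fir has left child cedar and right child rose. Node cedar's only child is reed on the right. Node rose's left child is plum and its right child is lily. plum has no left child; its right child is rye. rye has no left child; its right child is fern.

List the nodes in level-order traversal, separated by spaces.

Level-order visits nodes level by level from the root, left to right within each level.
Level 0: fir
Level 1: cedar, rose
Level 2: reed, plum, lily
Level 3: rye
Level 4: fern

fir cedar rose reed plum lily rye fern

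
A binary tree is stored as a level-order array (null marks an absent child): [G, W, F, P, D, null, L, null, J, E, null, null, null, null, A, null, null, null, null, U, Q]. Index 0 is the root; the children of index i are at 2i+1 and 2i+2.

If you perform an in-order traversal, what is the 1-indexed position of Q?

In-order visits the left subtree, then the node, then the right subtree.
At G: go left to W.
  At W: go left to P.
    At P: no left child.
    Visit P.
    At P: go right to J.
      J is a leaf — visit J.
  Visit W.
  At W: go right to D.
    At D: go left to E.
      At E: go left to U.
        U is a leaf — visit U.
      Visit E.
      At E: go right to Q.
        Q is a leaf — visit Q.
    Visit D.
    At D: no right child.
Visit G.
At G: go right to F.
  At F: no left child.
  Visit F.
  At F: go right to L.
    At L: no left child.
    Visit L.
    At L: go right to A.
      A is a leaf — visit A.
Full in-order sequence: P, J, W, U, E, Q, D, G, F, L, A.

6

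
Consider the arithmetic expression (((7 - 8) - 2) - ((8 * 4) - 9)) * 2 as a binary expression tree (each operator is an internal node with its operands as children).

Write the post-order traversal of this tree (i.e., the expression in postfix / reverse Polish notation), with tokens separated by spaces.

7 8 - 2 - 8 4 * 9 - - 2 *

Post-order on an expression tree gives postfix notation: for each operator, emit left operand, right operand, then the operator.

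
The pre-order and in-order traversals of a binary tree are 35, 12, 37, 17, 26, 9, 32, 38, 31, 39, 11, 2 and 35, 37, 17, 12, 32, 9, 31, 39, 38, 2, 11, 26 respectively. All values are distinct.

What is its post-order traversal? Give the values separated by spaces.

The first element of pre-order is the root; it splits in-order into left and right subtrees.
Root 35: left subtree has 0 nodes { }, right has 11 {37, 17, 12, 32, 9, 31, 39, 38, 2, 11, 26}.
  Root 12: left subtree has 2 nodes {37, 17}, right has 8 {32, 9, 31, 39, 38, 2, 11, 26}.
    Root 37: left subtree has 0 nodes { }, right has 1 {17}.
    Root 26: left subtree has 7 nodes {32, 9, 31, 39, 38, 2, 11}, right has 0 { }.
      Root 9: left subtree has 1 node {32}, right has 5 {31, 39, 38, 2, 11}.
        Root 38: left subtree has 2 nodes {31, 39}, right has 2 {2, 11}.
          Root 31: left subtree has 0 nodes { }, right has 1 {39}.
          Root 11: left subtree has 1 node {2}, right has 0 { }.

17 37 32 39 31 2 11 38 9 26 12 35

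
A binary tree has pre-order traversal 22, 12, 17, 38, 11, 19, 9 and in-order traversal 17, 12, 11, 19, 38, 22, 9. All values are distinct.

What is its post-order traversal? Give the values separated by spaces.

The first element of pre-order is the root; it splits in-order into left and right subtrees.
Root 22: left subtree has 5 nodes {17, 12, 11, 19, 38}, right has 1 {9}.
  Root 12: left subtree has 1 node {17}, right has 3 {11, 19, 38}.
    Root 38: left subtree has 2 nodes {11, 19}, right has 0 { }.
      Root 11: left subtree has 0 nodes { }, right has 1 {19}.

17 19 11 38 12 9 22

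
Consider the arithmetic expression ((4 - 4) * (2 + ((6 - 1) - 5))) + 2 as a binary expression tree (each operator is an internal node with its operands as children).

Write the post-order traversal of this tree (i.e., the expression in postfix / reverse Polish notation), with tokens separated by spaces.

Post-order on an expression tree gives postfix notation: for each operator, emit left operand, right operand, then the operator.

4 4 - 2 6 1 - 5 - + * 2 +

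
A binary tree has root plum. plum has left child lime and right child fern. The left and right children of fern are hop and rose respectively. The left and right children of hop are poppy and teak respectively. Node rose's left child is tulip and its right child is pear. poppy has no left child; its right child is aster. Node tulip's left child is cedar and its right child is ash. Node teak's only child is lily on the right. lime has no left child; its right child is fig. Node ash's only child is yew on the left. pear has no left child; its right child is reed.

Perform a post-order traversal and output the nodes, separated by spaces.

fig lime aster poppy lily teak hop cedar yew ash tulip reed pear rose fern plum

Post-order visits the left subtree, then the right subtree, then the node.
At plum: go left to lime.
  At lime: no left child.
  At lime: go right to fig.
    fig is a leaf — visit fig.
  Visit lime.
At plum: go right to fern.
  At fern: go left to hop.
    At hop: go left to poppy.
      At poppy: no left child.
      At poppy: go right to aster.
        aster is a leaf — visit aster.
      Visit poppy.
    At hop: go right to teak.
      At teak: no left child.
      At teak: go right to lily.
        lily is a leaf — visit lily.
      Visit teak.
    Visit hop.
  At fern: go right to rose.
    At rose: go left to tulip.
      At tulip: go left to cedar.
        cedar is a leaf — visit cedar.
      At tulip: go right to ash.
        At ash: go left to yew.
          yew is a leaf — visit yew.
        At ash: no right child.
        Visit ash.
      Visit tulip.
    At rose: go right to pear.
      At pear: no left child.
      At pear: go right to reed.
        reed is a leaf — visit reed.
      Visit pear.
    Visit rose.
  Visit fern.
Visit plum.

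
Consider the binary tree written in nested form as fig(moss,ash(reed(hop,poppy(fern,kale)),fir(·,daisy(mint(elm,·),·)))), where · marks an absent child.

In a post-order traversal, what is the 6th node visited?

Post-order visits the left subtree, then the right subtree, then the node.
At fig: go left to moss.
  moss is a leaf — visit moss.
At fig: go right to ash.
  At ash: go left to reed.
    At reed: go left to hop.
      hop is a leaf — visit hop.
    At reed: go right to poppy.
      At poppy: go left to fern.
        fern is a leaf — visit fern.
      At poppy: go right to kale.
        kale is a leaf — visit kale.
      Visit poppy.
    Visit reed.
  At ash: go right to fir.
    At fir: no left child.
    At fir: go right to daisy.
      At daisy: go left to mint.
        At mint: go left to elm.
          elm is a leaf — visit elm.
        At mint: no right child.
        Visit mint.
      At daisy: no right child.
      Visit daisy.
    Visit fir.
  Visit ash.
Visit fig.
Full post-order sequence: moss, hop, fern, kale, poppy, reed, elm, mint, daisy, fir, ash, fig.

reed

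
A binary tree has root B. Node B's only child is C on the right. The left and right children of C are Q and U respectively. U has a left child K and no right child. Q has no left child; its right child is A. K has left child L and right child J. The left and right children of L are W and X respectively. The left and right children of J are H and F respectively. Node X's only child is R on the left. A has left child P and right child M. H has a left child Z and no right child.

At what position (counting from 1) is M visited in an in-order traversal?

5

In-order visits the left subtree, then the node, then the right subtree.
At B: no left child.
Visit B.
At B: go right to C.
  At C: go left to Q.
    At Q: no left child.
    Visit Q.
    At Q: go right to A.
      At A: go left to P.
        P is a leaf — visit P.
      Visit A.
      At A: go right to M.
        M is a leaf — visit M.
  Visit C.
  At C: go right to U.
    At U: go left to K.
      At K: go left to L.
        At L: go left to W.
          W is a leaf — visit W.
        Visit L.
        At L: go right to X.
          At X: go left to R.
            R is a leaf — visit R.
          Visit X.
          At X: no right child.
      Visit K.
      At K: go right to J.
        At J: go left to H.
          At H: go left to Z.
            Z is a leaf — visit Z.
          Visit H.
          At H: no right child.
        Visit J.
        At J: go right to F.
          F is a leaf — visit F.
    Visit U.
    At U: no right child.
Full in-order sequence: B, Q, P, A, M, C, W, L, R, X, K, Z, H, J, F, U.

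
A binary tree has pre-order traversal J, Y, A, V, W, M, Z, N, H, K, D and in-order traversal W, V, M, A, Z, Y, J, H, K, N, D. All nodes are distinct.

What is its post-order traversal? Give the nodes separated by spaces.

The first element of pre-order is the root; it splits in-order into left and right subtrees.
Root J: left subtree has 6 nodes {W, V, M, A, Z, Y}, right has 4 {H, K, N, D}.
  Root Y: left subtree has 5 nodes {W, V, M, A, Z}, right has 0 { }.
    Root A: left subtree has 3 nodes {W, V, M}, right has 1 {Z}.
      Root V: left subtree has 1 node {W}, right has 1 {M}.
  Root N: left subtree has 2 nodes {H, K}, right has 1 {D}.
    Root H: left subtree has 0 nodes { }, right has 1 {K}.

W M V Z A Y K H D N J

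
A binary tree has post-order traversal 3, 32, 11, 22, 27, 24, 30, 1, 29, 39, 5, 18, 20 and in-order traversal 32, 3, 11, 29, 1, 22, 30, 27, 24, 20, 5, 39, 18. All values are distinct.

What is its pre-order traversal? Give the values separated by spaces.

The last element of post-order is the root; it splits in-order into left and right subtrees.
Root 20: left subtree has 9 nodes {32, 3, 11, 29, 1, 22, 30, 27, 24}, right has 3 {5, 39, 18}.
  Root 29: left subtree has 3 nodes {32, 3, 11}, right has 5 {1, 22, 30, 27, 24}.
    Root 11: left subtree has 2 nodes {32, 3}, right has 0 { }.
      Root 32: left subtree has 0 nodes { }, right has 1 {3}.
    Root 1: left subtree has 0 nodes { }, right has 4 {22, 30, 27, 24}.
      Root 30: left subtree has 1 node {22}, right has 2 {27, 24}.
        Root 24: left subtree has 1 node {27}, right has 0 { }.
  Root 18: left subtree has 2 nodes {5, 39}, right has 0 { }.
    Root 5: left subtree has 0 nodes { }, right has 1 {39}.

20 29 11 32 3 1 30 22 24 27 18 5 39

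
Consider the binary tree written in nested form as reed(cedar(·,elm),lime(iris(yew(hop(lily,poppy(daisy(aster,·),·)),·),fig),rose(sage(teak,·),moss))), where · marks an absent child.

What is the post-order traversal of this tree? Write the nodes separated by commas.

Post-order visits the left subtree, then the right subtree, then the node.
At reed: go left to cedar.
  At cedar: no left child.
  At cedar: go right to elm.
    elm is a leaf — visit elm.
  Visit cedar.
At reed: go right to lime.
  At lime: go left to iris.
    At iris: go left to yew.
      At yew: go left to hop.
        At hop: go left to lily.
          lily is a leaf — visit lily.
        At hop: go right to poppy.
          At poppy: go left to daisy.
            At daisy: go left to aster.
              aster is a leaf — visit aster.
            At daisy: no right child.
            Visit daisy.
          At poppy: no right child.
          Visit poppy.
        Visit hop.
      At yew: no right child.
      Visit yew.
    At iris: go right to fig.
      fig is a leaf — visit fig.
    Visit iris.
  At lime: go right to rose.
    At rose: go left to sage.
      At sage: go left to teak.
        teak is a leaf — visit teak.
      At sage: no right child.
      Visit sage.
    At rose: go right to moss.
      moss is a leaf — visit moss.
    Visit rose.
  Visit lime.
Visit reed.

elm, cedar, lily, aster, daisy, poppy, hop, yew, fig, iris, teak, sage, moss, rose, lime, reed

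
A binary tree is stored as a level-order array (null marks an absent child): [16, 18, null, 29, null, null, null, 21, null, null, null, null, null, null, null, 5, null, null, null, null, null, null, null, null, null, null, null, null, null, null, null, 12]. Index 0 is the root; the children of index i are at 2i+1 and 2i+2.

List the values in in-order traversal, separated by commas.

12, 5, 21, 29, 18, 16

In-order visits the left subtree, then the node, then the right subtree.
At 16: go left to 18.
  At 18: go left to 29.
    At 29: go left to 21.
      At 21: go left to 5.
        At 5: go left to 12.
          12 is a leaf — visit 12.
        Visit 5.
        At 5: no right child.
      Visit 21.
      At 21: no right child.
    Visit 29.
    At 29: no right child.
  Visit 18.
  At 18: no right child.
Visit 16.
At 16: no right child.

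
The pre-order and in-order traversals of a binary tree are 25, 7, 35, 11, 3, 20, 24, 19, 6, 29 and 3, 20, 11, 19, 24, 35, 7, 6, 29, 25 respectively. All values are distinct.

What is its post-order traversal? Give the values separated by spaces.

The first element of pre-order is the root; it splits in-order into left and right subtrees.
Root 25: left subtree has 9 nodes {3, 20, 11, 19, 24, 35, 7, 6, 29}, right has 0 { }.
  Root 7: left subtree has 6 nodes {3, 20, 11, 19, 24, 35}, right has 2 {6, 29}.
    Root 35: left subtree has 5 nodes {3, 20, 11, 19, 24}, right has 0 { }.
      Root 11: left subtree has 2 nodes {3, 20}, right has 2 {19, 24}.
        Root 3: left subtree has 0 nodes { }, right has 1 {20}.
        Root 24: left subtree has 1 node {19}, right has 0 { }.
    Root 6: left subtree has 0 nodes { }, right has 1 {29}.

20 3 19 24 11 35 29 6 7 25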